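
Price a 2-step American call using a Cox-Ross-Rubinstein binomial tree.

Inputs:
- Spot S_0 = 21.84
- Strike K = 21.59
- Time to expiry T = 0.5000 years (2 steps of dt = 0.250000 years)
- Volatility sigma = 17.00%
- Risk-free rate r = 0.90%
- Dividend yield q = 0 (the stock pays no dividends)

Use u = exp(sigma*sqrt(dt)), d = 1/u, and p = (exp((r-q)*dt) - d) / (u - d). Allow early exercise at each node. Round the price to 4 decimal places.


Answer: Price = V(0,0) = 1.1599

Derivation:
dt = T/N = 0.250000
u = exp(sigma*sqrt(dt)) = 1.088717; d = 1/u = 0.918512
p = (exp((r-q)*dt) - d) / (u - d) = 0.491997
Discount per step: exp(-r*dt) = 0.997753
Stock lattice S(k, i) with i counting down-moves:
  k=0: S(0,0) = 21.8400
  k=1: S(1,0) = 23.7776; S(1,1) = 20.0603
  k=2: S(2,0) = 25.8871; S(2,1) = 21.8400; S(2,2) = 18.4256
Terminal payoffs V(N, i) = max(S_T - K, 0):
  V(2,0) = 4.297058; V(2,1) = 0.250000; V(2,2) = 0.000000
Backward induction: V(k, i) = exp(-r*dt) * [p * V(k+1, i) + (1-p) * V(k+1, i+1)]; then take max(V_cont, immediate exercise) for American.
  V(1,0) = exp(-r*dt) * [p*4.297058 + (1-p)*0.250000] = 2.236104; exercise = 2.187581; V(1,0) = max -> 2.236104
  V(1,1) = exp(-r*dt) * [p*0.250000 + (1-p)*0.000000] = 0.122723; exercise = 0.000000; V(1,1) = max -> 0.122723
  V(0,0) = exp(-r*dt) * [p*2.236104 + (1-p)*0.122723] = 1.159887; exercise = 0.250000; V(0,0) = max -> 1.159887


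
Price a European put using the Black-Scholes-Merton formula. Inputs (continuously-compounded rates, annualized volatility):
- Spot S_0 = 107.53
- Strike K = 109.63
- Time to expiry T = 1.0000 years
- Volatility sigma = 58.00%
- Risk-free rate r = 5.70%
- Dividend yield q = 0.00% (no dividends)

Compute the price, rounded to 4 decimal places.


Answer: Price = 22.1454

Derivation:
d1 = (ln(S/K) + (r - q + 0.5*sigma^2) * T) / (sigma * sqrt(T)) = 0.35492900
d2 = d1 - sigma * sqrt(T) = -0.22507100
exp(-rT) = 0.94459407; exp(-qT) = 1.00000000
P = K * exp(-rT) * N(-d2) - S_0 * exp(-qT) * N(-d1)
N(-d1) = 0.36132139; N(-d2) = 0.58903798
P = 109.6300 * 0.94459407 * 0.58903798 - 107.5300 * 1.00000000 * 0.36132139 = 22.1454


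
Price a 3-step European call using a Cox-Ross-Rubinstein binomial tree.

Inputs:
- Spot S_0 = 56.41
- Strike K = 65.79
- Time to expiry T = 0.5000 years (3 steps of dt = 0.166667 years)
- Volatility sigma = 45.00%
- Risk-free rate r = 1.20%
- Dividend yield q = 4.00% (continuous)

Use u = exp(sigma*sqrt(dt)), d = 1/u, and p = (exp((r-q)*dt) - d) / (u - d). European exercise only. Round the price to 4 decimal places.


dt = T/N = 0.166667
u = exp(sigma*sqrt(dt)) = 1.201669; d = 1/u = 0.832176
p = (exp((r-q)*dt) - d) / (u - d) = 0.441600
Discount per step: exp(-r*dt) = 0.998002
Stock lattice S(k, i) with i counting down-moves:
  k=0: S(0,0) = 56.4100
  k=1: S(1,0) = 67.7862; S(1,1) = 46.9430
  k=2: S(2,0) = 81.4566; S(2,1) = 56.4100; S(2,2) = 39.0648
  k=3: S(3,0) = 97.8839; S(3,1) = 67.7862; S(3,2) = 46.9430; S(3,3) = 32.5088
Terminal payoffs V(N, i) = max(S_T - K, 0):
  V(3,0) = 32.093857; V(3,1) = 1.996169; V(3,2) = 0.000000; V(3,3) = 0.000000
Backward induction: V(k, i) = exp(-r*dt) * [p * V(k+1, i) + (1-p) * V(k+1, i+1)].
  V(2,0) = exp(-r*dt) * [p*32.093857 + (1-p)*1.996169] = 15.256774
  V(2,1) = exp(-r*dt) * [p*1.996169 + (1-p)*0.000000] = 0.879748
  V(2,2) = exp(-r*dt) * [p*0.000000 + (1-p)*0.000000] = 0.000000
  V(1,0) = exp(-r*dt) * [p*15.256774 + (1-p)*0.879748] = 7.214204
  V(1,1) = exp(-r*dt) * [p*0.879748 + (1-p)*0.000000] = 0.387721
  V(0,0) = exp(-r*dt) * [p*7.214204 + (1-p)*0.387721] = 3.395500

Answer: Price = V(0,0) = 3.3955


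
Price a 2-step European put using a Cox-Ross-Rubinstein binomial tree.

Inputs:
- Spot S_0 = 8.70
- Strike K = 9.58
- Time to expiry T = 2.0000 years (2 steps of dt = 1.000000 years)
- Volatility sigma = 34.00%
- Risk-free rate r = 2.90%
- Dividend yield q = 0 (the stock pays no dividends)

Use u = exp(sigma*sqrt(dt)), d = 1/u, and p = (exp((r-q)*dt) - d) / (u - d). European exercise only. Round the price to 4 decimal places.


dt = T/N = 1.000000
u = exp(sigma*sqrt(dt)) = 1.404948; d = 1/u = 0.711770
p = (exp((r-q)*dt) - d) / (u - d) = 0.458258
Discount per step: exp(-r*dt) = 0.971416
Stock lattice S(k, i) with i counting down-moves:
  k=0: S(0,0) = 8.7000
  k=1: S(1,0) = 12.2230; S(1,1) = 6.1924
  k=2: S(2,0) = 17.1727; S(2,1) = 8.7000; S(2,2) = 4.4076
Terminal payoffs V(N, i) = max(K - S_T, 0):
  V(2,0) = 0.000000; V(2,1) = 0.880000; V(2,2) = 5.172432
Backward induction: V(k, i) = exp(-r*dt) * [p * V(k+1, i) + (1-p) * V(k+1, i+1)].
  V(1,0) = exp(-r*dt) * [p*0.000000 + (1-p)*0.880000] = 0.463106
  V(1,1) = exp(-r*dt) * [p*0.880000 + (1-p)*5.172432] = 3.113768
  V(0,0) = exp(-r*dt) * [p*0.463106 + (1-p)*3.113768] = 1.844798

Answer: Price = V(0,0) = 1.8448


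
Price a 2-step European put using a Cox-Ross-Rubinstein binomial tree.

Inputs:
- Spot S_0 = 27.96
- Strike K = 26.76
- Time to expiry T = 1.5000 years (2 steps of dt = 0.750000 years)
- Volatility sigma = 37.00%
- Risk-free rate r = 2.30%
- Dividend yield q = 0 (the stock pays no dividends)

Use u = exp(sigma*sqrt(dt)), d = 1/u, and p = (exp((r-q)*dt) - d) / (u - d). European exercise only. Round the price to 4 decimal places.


dt = T/N = 0.750000
u = exp(sigma*sqrt(dt)) = 1.377719; d = 1/u = 0.725837
p = (exp((r-q)*dt) - d) / (u - d) = 0.447263
Discount per step: exp(-r*dt) = 0.982898
Stock lattice S(k, i) with i counting down-moves:
  k=0: S(0,0) = 27.9600
  k=1: S(1,0) = 38.5210; S(1,1) = 20.2944
  k=2: S(2,0) = 53.0712; S(2,1) = 27.9600; S(2,2) = 14.7304
Terminal payoffs V(N, i) = max(K - S_T, 0):
  V(2,0) = 0.000000; V(2,1) = 0.000000; V(2,2) = 12.029560
Backward induction: V(k, i) = exp(-r*dt) * [p * V(k+1, i) + (1-p) * V(k+1, i+1)].
  V(1,0) = exp(-r*dt) * [p*0.000000 + (1-p)*0.000000] = 0.000000
  V(1,1) = exp(-r*dt) * [p*0.000000 + (1-p)*12.029560] = 6.535474
  V(0,0) = exp(-r*dt) * [p*0.000000 + (1-p)*6.535474] = 3.550622

Answer: Price = V(0,0) = 3.5506


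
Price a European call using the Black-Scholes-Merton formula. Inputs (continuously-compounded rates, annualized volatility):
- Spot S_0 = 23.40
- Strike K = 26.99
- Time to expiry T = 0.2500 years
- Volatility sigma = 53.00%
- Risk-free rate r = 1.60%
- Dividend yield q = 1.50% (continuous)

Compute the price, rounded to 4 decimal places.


Answer: Price = 1.2311

Derivation:
d1 = (ln(S/K) + (r - q + 0.5*sigma^2) * T) / (sigma * sqrt(T)) = -0.40516190
d2 = d1 - sigma * sqrt(T) = -0.67016190
exp(-rT) = 0.99600799; exp(-qT) = 0.99625702
C = S_0 * exp(-qT) * N(d1) - K * exp(-rT) * N(d2)
N(d1) = 0.34267925; N(d2) = 0.25137729
C = 23.4000 * 0.99625702 * 0.34267925 - 26.9900 * 0.99600799 * 0.25137729 = 1.2311


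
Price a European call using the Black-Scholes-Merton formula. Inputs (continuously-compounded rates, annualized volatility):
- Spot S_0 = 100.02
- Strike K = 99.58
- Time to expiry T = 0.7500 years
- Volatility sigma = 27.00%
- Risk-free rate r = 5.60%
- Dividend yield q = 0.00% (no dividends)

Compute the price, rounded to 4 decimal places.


d1 = (ln(S/K) + (r - q + 0.5*sigma^2) * T) / (sigma * sqrt(T)) = 0.31538860
d2 = d1 - sigma * sqrt(T) = 0.08156174
exp(-rT) = 0.95886978; exp(-qT) = 1.00000000
C = S_0 * exp(-qT) * N(d1) - K * exp(-rT) * N(d2)
N(d1) = 0.62376669; N(d2) = 0.53250239
C = 100.0200 * 1.00000000 * 0.62376669 - 99.5800 * 0.95886978 * 0.53250239 = 11.5436

Answer: Price = 11.5436


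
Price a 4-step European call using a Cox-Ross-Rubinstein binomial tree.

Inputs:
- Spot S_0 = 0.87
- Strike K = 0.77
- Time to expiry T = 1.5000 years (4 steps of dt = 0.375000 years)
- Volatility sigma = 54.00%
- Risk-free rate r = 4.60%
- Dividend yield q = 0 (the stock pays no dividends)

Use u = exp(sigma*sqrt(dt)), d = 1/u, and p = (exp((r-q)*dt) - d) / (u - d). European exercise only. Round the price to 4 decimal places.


dt = T/N = 0.375000
u = exp(sigma*sqrt(dt)) = 1.391916; d = 1/u = 0.718434
p = (exp((r-q)*dt) - d) / (u - d) = 0.443910
Discount per step: exp(-r*dt) = 0.982898
Stock lattice S(k, i) with i counting down-moves:
  k=0: S(0,0) = 0.8700
  k=1: S(1,0) = 1.2110; S(1,1) = 0.6250
  k=2: S(2,0) = 1.6856; S(2,1) = 0.8700; S(2,2) = 0.4490
  k=3: S(3,0) = 2.3462; S(3,1) = 1.2110; S(3,2) = 0.6250; S(3,3) = 0.3226
  k=4: S(4,0) = 3.2657; S(4,1) = 1.6856; S(4,2) = 0.8700; S(4,3) = 0.4490; S(4,4) = 0.2318
Terminal payoffs V(N, i) = max(S_T - K, 0):
  V(4,0) = 2.495662; V(4,1) = 0.915564; V(4,2) = 0.100000; V(4,3) = 0.000000; V(4,4) = 0.000000
Backward induction: V(k, i) = exp(-r*dt) * [p * V(k+1, i) + (1-p) * V(k+1, i+1)].
  V(3,0) = exp(-r*dt) * [p*2.495662 + (1-p)*0.915564] = 1.589332
  V(3,1) = exp(-r*dt) * [p*0.915564 + (1-p)*0.100000] = 0.454135
  V(3,2) = exp(-r*dt) * [p*0.100000 + (1-p)*0.000000] = 0.043632
  V(3,3) = exp(-r*dt) * [p*0.000000 + (1-p)*0.000000] = 0.000000
  V(2,0) = exp(-r*dt) * [p*1.589332 + (1-p)*0.454135] = 0.941676
  V(2,1) = exp(-r*dt) * [p*0.454135 + (1-p)*0.043632] = 0.221996
  V(2,2) = exp(-r*dt) * [p*0.043632 + (1-p)*0.000000] = 0.019037
  V(1,0) = exp(-r*dt) * [p*0.941676 + (1-p)*0.221996] = 0.532209
  V(1,1) = exp(-r*dt) * [p*0.221996 + (1-p)*0.019037] = 0.107266
  V(0,0) = exp(-r*dt) * [p*0.532209 + (1-p)*0.107266] = 0.290842

Answer: Price = V(0,0) = 0.2908


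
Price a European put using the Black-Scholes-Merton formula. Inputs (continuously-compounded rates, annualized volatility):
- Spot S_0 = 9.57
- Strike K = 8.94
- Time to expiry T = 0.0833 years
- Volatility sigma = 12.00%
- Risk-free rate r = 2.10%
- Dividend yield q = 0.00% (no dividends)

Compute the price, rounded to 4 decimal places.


Answer: Price = 0.0026

Derivation:
d1 = (ln(S/K) + (r - q + 0.5*sigma^2) * T) / (sigma * sqrt(T)) = 2.03402722
d2 = d1 - sigma * sqrt(T) = 1.99939313
exp(-rT) = 0.99825223; exp(-qT) = 1.00000000
P = K * exp(-rT) * N(-d2) - S_0 * exp(-qT) * N(-d1)
N(-d1) = 0.02097443; N(-d2) = 0.02278292
P = 8.9400 * 0.99825223 * 0.02278292 - 9.5700 * 1.00000000 * 0.02097443 = 0.0026


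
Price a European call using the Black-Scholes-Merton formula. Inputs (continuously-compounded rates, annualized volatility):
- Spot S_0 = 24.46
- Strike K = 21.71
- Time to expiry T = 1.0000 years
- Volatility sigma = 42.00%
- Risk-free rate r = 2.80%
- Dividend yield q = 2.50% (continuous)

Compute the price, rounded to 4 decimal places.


d1 = (ln(S/K) + (r - q + 0.5*sigma^2) * T) / (sigma * sqrt(T)) = 0.50110987
d2 = d1 - sigma * sqrt(T) = 0.08110987
exp(-rT) = 0.97238837; exp(-qT) = 0.97530991
C = S_0 * exp(-qT) * N(d1) - K * exp(-rT) * N(d2)
N(d1) = 0.69185310; N(d2) = 0.53232271
C = 24.4600 * 0.97530991 * 0.69185310 - 21.7100 * 0.97238837 * 0.53232271 = 5.2673

Answer: Price = 5.2673


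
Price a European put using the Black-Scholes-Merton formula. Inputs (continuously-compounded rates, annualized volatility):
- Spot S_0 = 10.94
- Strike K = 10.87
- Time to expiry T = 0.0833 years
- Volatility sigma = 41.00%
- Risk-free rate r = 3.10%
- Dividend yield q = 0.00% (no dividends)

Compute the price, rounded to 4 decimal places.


Answer: Price = 0.4663

Derivation:
d1 = (ln(S/K) + (r - q + 0.5*sigma^2) * T) / (sigma * sqrt(T)) = 0.13523483
d2 = d1 - sigma * sqrt(T) = 0.01690170
exp(-rT) = 0.99742103; exp(-qT) = 1.00000000
P = K * exp(-rT) * N(-d2) - S_0 * exp(-qT) * N(-d1)
N(-d1) = 0.44621311; N(-d2) = 0.49325752
P = 10.8700 * 0.99742103 * 0.49325752 - 10.9400 * 1.00000000 * 0.44621311 = 0.4663


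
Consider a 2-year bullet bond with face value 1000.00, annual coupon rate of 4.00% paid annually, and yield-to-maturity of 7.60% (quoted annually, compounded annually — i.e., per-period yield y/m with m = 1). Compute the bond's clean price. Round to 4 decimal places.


Coupon per period c = face * coupon_rate / m = 40.000000
Periods per year m = 1; per-period yield y/m = 0.076000
Number of cashflows N = 2
Cashflows (t years, CF_t, discount factor 1/(1+y/m)^(m*t), PV):
  t = 1.0000: CF_t = 40.000000, DF = 0.929368, PV = 37.174721
  t = 2.0000: CF_t = 1040.000000, DF = 0.863725, PV = 898.273932
Price P = sum_t PV_t = 935.448653

Answer: Price = 935.4487


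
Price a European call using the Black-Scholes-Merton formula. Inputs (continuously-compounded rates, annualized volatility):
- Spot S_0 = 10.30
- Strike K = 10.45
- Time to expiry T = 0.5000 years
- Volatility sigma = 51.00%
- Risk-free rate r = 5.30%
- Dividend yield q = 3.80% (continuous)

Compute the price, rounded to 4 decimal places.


Answer: Price = 1.4161

Derivation:
d1 = (ln(S/K) + (r - q + 0.5*sigma^2) * T) / (sigma * sqrt(T)) = 0.16101769
d2 = d1 - sigma * sqrt(T) = -0.19960677
exp(-rT) = 0.97384804; exp(-qT) = 0.98117936
C = S_0 * exp(-qT) * N(d1) - K * exp(-rT) * N(d2)
N(d1) = 0.56396027; N(d2) = 0.42089407
C = 10.3000 * 0.98117936 * 0.56396027 - 10.4500 * 0.97384804 * 0.42089407 = 1.4161


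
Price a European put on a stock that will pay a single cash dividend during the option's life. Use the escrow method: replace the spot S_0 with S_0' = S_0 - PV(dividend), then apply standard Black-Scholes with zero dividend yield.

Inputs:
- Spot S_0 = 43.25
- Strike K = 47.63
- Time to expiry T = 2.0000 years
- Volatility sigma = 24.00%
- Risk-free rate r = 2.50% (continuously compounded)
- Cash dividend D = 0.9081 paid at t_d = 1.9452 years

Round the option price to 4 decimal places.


PV(D) = D * exp(-r * t_d) = 0.9081 * 0.95253350 = 0.86499567
S_0' = S_0 - PV(D) = 43.2500 - 0.86499567 = 42.38500433
d1 = (ln(S_0'/K) + (r + sigma^2/2)*T) / (sigma*sqrt(T)) = -0.02671740
d2 = d1 - sigma*sqrt(T) = -0.36612866
exp(-rT) = 0.95122942
N(-d1) = 0.51065743; N(-d2) = 0.64286546
P = K * exp(-rT) * N(-d2) - S_0' * N(-d1) = 47.6300 * 0.95122942 * 0.64286546 - 42.38500433 * 0.51065743 = 7.4821

Answer: Price = 7.4821


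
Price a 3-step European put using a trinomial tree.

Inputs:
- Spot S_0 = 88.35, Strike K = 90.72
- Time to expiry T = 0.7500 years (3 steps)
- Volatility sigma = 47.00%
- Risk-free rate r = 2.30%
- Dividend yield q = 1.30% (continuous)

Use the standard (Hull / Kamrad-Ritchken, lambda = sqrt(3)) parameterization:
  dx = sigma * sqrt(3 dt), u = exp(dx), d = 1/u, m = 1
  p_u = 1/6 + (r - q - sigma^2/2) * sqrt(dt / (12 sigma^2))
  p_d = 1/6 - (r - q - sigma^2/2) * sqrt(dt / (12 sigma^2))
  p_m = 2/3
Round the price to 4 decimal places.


dt = T/N = 0.250000; dx = sigma*sqrt(3*dt) = 0.407032
u = exp(dx) = 1.502352; d = 1/u = 0.665623
p_u = 0.135818, p_m = 0.666667, p_d = 0.197515
Discount per step: exp(-r*dt) = 0.994266
Stock lattice S(k, j) with j the centered position index:
  k=0: S(0,+0) = 88.3500
  k=1: S(1,-1) = 58.8078; S(1,+0) = 88.3500; S(1,+1) = 132.7328
  k=2: S(2,-2) = 39.1438; S(2,-1) = 58.8078; S(2,+0) = 88.3500; S(2,+1) = 132.7328; S(2,+2) = 199.4114
  k=3: S(3,-3) = 26.0550; S(3,-2) = 39.1438; S(3,-1) = 58.8078; S(3,+0) = 88.3500; S(3,+1) = 132.7328; S(3,+2) = 199.4114; S(3,+3) = 299.5861
Terminal payoffs V(N, j) = max(K - S_T, 0):
  V(3,-3) = 64.664982; V(3,-2) = 51.576189; V(3,-1) = 31.912214; V(3,+0) = 2.370000; V(3,+1) = 0.000000; V(3,+2) = 0.000000; V(3,+3) = 0.000000
Backward induction: V(k, j) = exp(-r*dt) * [p_u * V(k+1, j+1) + p_m * V(k+1, j) + p_d * V(k+1, j-1)]
  V(2,-2) = exp(-r*dt) * [p_u*31.912214 + p_m*51.576189 + p_d*64.664982] = 51.195471
  V(2,-1) = exp(-r*dt) * [p_u*2.370000 + p_m*31.912214 + p_d*51.576189] = 31.601537
  V(2,+0) = exp(-r*dt) * [p_u*0.000000 + p_m*2.370000 + p_d*31.912214] = 7.837942
  V(2,+1) = exp(-r*dt) * [p_u*0.000000 + p_m*0.000000 + p_d*2.370000] = 0.465427
  V(2,+2) = exp(-r*dt) * [p_u*0.000000 + p_m*0.000000 + p_d*0.000000] = 0.000000
  V(1,-1) = exp(-r*dt) * [p_u*7.837942 + p_m*31.601537 + p_d*51.195471] = 32.059229
  V(1,+0) = exp(-r*dt) * [p_u*0.465427 + p_m*7.837942 + p_d*31.601537] = 11.464177
  V(1,+1) = exp(-r*dt) * [p_u*0.000000 + p_m*0.465427 + p_d*7.837942] = 1.847740
  V(0,+0) = exp(-r*dt) * [p_u*1.847740 + p_m*11.464177 + p_d*32.059229] = 14.144355

Answer: Price = V(0,0) = 14.1444


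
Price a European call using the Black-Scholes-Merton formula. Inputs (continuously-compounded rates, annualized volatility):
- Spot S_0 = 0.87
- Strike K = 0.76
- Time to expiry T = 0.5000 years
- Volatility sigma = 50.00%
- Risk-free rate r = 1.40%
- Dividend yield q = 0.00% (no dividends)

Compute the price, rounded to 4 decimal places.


d1 = (ln(S/K) + (r - q + 0.5*sigma^2) * T) / (sigma * sqrt(T)) = 0.57890769
d2 = d1 - sigma * sqrt(T) = 0.22535430
exp(-rT) = 0.99302444; exp(-qT) = 1.00000000
C = S_0 * exp(-qT) * N(d1) - K * exp(-rT) * N(d2)
N(d1) = 0.71867427; N(d2) = 0.58914817
C = 0.8700 * 1.00000000 * 0.71867427 - 0.7600 * 0.99302444 * 0.58914817 = 0.1806

Answer: Price = 0.1806


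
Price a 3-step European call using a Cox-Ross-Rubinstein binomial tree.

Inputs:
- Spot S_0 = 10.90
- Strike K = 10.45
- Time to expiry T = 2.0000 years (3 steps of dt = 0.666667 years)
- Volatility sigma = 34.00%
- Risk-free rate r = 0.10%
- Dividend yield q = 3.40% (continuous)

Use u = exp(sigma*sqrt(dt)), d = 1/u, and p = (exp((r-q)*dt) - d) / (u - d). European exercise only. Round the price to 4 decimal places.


dt = T/N = 0.666667
u = exp(sigma*sqrt(dt)) = 1.319970; d = 1/u = 0.757593
p = (exp((r-q)*dt) - d) / (u - d) = 0.392348
Discount per step: exp(-r*dt) = 0.999334
Stock lattice S(k, i) with i counting down-moves:
  k=0: S(0,0) = 10.9000
  k=1: S(1,0) = 14.3877; S(1,1) = 8.2578
  k=2: S(2,0) = 18.9913; S(2,1) = 10.9000; S(2,2) = 6.2560
  k=3: S(3,0) = 25.0679; S(3,1) = 14.3877; S(3,2) = 8.2578; S(3,3) = 4.7395
Terminal payoffs V(N, i) = max(S_T - K, 0):
  V(3,0) = 14.617929; V(3,1) = 3.937671; V(3,2) = 0.000000; V(3,3) = 0.000000
Backward induction: V(k, i) = exp(-r*dt) * [p * V(k+1, i) + (1-p) * V(k+1, i+1)].
  V(2,0) = exp(-r*dt) * [p*14.617929 + (1-p)*3.937671] = 8.122627
  V(2,1) = exp(-r*dt) * [p*3.937671 + (1-p)*0.000000] = 1.543906
  V(2,2) = exp(-r*dt) * [p*0.000000 + (1-p)*0.000000] = 0.000000
  V(1,0) = exp(-r*dt) * [p*8.122627 + (1-p)*1.543906] = 4.122302
  V(1,1) = exp(-r*dt) * [p*1.543906 + (1-p)*0.000000] = 0.605344
  V(0,0) = exp(-r*dt) * [p*4.122302 + (1-p)*0.605344] = 1.983891

Answer: Price = V(0,0) = 1.9839


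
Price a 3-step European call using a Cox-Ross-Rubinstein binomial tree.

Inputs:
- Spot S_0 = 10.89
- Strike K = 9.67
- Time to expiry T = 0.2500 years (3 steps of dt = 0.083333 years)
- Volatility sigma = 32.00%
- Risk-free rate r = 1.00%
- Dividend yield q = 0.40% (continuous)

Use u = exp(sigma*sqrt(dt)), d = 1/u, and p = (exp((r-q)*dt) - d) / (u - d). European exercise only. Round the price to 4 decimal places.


Answer: Price = V(0,0) = 1.4323

Derivation:
dt = T/N = 0.083333
u = exp(sigma*sqrt(dt)) = 1.096777; d = 1/u = 0.911762
p = (exp((r-q)*dt) - d) / (u - d) = 0.479626
Discount per step: exp(-r*dt) = 0.999167
Stock lattice S(k, i) with i counting down-moves:
  k=0: S(0,0) = 10.8900
  k=1: S(1,0) = 11.9439; S(1,1) = 9.9291
  k=2: S(2,0) = 13.0998; S(2,1) = 10.8900; S(2,2) = 9.0530
  k=3: S(3,0) = 14.3676; S(3,1) = 11.9439; S(3,2) = 9.9291; S(3,3) = 8.2542
Terminal payoffs V(N, i) = max(S_T - K, 0):
  V(3,0) = 4.697563; V(3,1) = 2.273903; V(3,2) = 0.259091; V(3,3) = 0.000000
Backward induction: V(k, i) = exp(-r*dt) * [p * V(k+1, i) + (1-p) * V(k+1, i+1)].
  V(2,0) = exp(-r*dt) * [p*4.697563 + (1-p)*2.273903] = 3.433490
  V(2,1) = exp(-r*dt) * [p*2.273903 + (1-p)*0.259091] = 1.224426
  V(2,2) = exp(-r*dt) * [p*0.259091 + (1-p)*0.000000] = 0.124163
  V(1,0) = exp(-r*dt) * [p*3.433490 + (1-p)*1.224426] = 2.282047
  V(1,1) = exp(-r*dt) * [p*1.224426 + (1-p)*0.124163] = 0.651334
  V(0,0) = exp(-r*dt) * [p*2.282047 + (1-p)*0.651334] = 1.432271


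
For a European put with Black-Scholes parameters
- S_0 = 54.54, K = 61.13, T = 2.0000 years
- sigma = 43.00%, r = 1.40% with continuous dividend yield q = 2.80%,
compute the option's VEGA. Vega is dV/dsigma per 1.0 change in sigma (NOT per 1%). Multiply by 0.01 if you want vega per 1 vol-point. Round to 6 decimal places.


d1 = 0.0704338103; d2 = -0.5376780216
phi(d1) = 0.3979539460; exp(-qT) = 0.9455391359; exp(-rT) = 0.9723883668
Vega = S * exp(-qT) * phi(d1) * sqrt(T) = 54.5400 * 0.9455391359 * 0.3979539460 * 1.4142135624 = 29.023010

Answer: Vega = 29.023010


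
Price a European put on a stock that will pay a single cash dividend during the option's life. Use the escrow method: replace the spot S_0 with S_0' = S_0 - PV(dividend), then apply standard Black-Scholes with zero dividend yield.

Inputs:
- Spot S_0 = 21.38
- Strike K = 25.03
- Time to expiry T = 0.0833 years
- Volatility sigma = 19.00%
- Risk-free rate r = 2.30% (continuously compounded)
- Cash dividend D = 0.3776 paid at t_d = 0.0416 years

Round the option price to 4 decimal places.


Answer: Price = 3.9796

Derivation:
PV(D) = D * exp(-r * t_d) = 0.3776 * 0.99904366 = 0.37723889
S_0' = S_0 - PV(D) = 21.3800 - 0.37723889 = 21.00276111
d1 = (ln(S_0'/K) + (r + sigma^2/2)*T) / (sigma*sqrt(T)) = -3.13658248
d2 = d1 - sigma*sqrt(T) = -3.19141979
exp(-rT) = 0.99808593
N(-d1) = 0.99914535; N(-d2) = 0.99929212
P = K * exp(-rT) * N(-d2) - S_0' * N(-d1) = 25.0300 * 0.99808593 * 0.99929212 - 21.00276111 * 0.99914535 = 3.9796


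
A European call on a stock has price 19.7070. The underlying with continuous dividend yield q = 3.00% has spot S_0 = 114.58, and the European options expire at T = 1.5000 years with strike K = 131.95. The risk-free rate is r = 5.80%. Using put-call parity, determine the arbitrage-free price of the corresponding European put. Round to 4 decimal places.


Put-call parity: C - P = S_0 * exp(-qT) - K * exp(-rT).
S_0 * exp(-qT) = 114.5800 * 0.95599748 = 109.53819147
K * exp(-rT) = 131.9500 * 0.91667710 = 120.95554277
P = C - S*exp(-qT) + K*exp(-rT)
P = 19.7070 - 109.53819147 + 120.95554277 = 31.1244

Answer: Put price = 31.1244


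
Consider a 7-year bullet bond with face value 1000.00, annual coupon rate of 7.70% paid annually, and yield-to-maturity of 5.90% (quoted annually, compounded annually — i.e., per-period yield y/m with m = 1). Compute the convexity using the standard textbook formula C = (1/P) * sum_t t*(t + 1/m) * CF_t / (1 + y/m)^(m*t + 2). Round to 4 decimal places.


Coupon per period c = face * coupon_rate / m = 77.000000
Periods per year m = 1; per-period yield y/m = 0.059000
Number of cashflows N = 7
Cashflows (t years, CF_t, discount factor 1/(1+y/m)^(m*t), PV):
  t = 1.0000: CF_t = 77.000000, DF = 0.944287, PV = 72.710104
  t = 2.0000: CF_t = 77.000000, DF = 0.891678, PV = 68.659210
  t = 3.0000: CF_t = 77.000000, DF = 0.842000, PV = 64.834004
  t = 4.0000: CF_t = 77.000000, DF = 0.795090, PV = 61.221911
  t = 5.0000: CF_t = 77.000000, DF = 0.750793, PV = 57.811059
  t = 6.0000: CF_t = 77.000000, DF = 0.708964, PV = 54.590235
  t = 7.0000: CF_t = 1077.000000, DF = 0.669466, PV = 721.014473
Price P = sum_t PV_t = 1100.840997
Convexity numerator sum_t t*(t + 1/m) * CF_t / (1+y/m)^(m*t + 2):
  t = 1.0000: term = 129.668008
  t = 2.0000: term = 367.331469
  t = 3.0000: term = 693.732707
  t = 4.0000: term = 1091.804702
  t = 5.0000: term = 1546.465583
  t = 6.0000: term = 2044.430421
  t = 7.0000: term = 36003.115967
Convexity = (1/P) * sum = 41876.548857 / 1100.840997 = 38.040506

Answer: Convexity = 38.0405


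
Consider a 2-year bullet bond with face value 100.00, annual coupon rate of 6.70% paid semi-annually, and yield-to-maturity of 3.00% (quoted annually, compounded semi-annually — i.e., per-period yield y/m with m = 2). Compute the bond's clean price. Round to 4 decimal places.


Answer: Price = 107.1306

Derivation:
Coupon per period c = face * coupon_rate / m = 3.350000
Periods per year m = 2; per-period yield y/m = 0.015000
Number of cashflows N = 4
Cashflows (t years, CF_t, discount factor 1/(1+y/m)^(m*t), PV):
  t = 0.5000: CF_t = 3.350000, DF = 0.985222, PV = 3.300493
  t = 1.0000: CF_t = 3.350000, DF = 0.970662, PV = 3.251717
  t = 1.5000: CF_t = 3.350000, DF = 0.956317, PV = 3.203662
  t = 2.0000: CF_t = 103.350000, DF = 0.942184, PV = 97.374740
Price P = sum_t PV_t = 107.130612


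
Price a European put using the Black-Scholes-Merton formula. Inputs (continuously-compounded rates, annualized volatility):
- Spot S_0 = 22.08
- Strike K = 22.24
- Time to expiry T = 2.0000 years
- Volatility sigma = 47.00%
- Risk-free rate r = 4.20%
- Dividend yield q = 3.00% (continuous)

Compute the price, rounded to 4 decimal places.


d1 = (ln(S/K) + (r - q + 0.5*sigma^2) * T) / (sigma * sqrt(T)) = 0.35758503
d2 = d1 - sigma * sqrt(T) = -0.30709534
exp(-rT) = 0.91943126; exp(-qT) = 0.94176453
P = K * exp(-rT) * N(-d2) - S_0 * exp(-qT) * N(-d1)
N(-d1) = 0.36032694; N(-d2) = 0.62061460
P = 22.2400 * 0.91943126 * 0.62061460 - 22.0800 * 0.94176453 * 0.36032694 = 5.1977

Answer: Price = 5.1977


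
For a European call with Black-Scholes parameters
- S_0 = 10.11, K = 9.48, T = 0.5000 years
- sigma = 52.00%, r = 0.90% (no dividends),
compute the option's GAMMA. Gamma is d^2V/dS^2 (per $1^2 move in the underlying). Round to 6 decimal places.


d1 = 0.3710698310; d2 = 0.0033743048
phi(d1) = 0.3724006668; exp(-qT) = 1.0000000000; exp(-rT) = 0.9955101098
Gamma = exp(-qT) * phi(d1) / (S * sigma * sqrt(T)) = 1.0000000000 * 0.3724006668 / (10.1100 * 0.5200 * 0.7071067812) = 0.100178

Answer: Gamma = 0.100178


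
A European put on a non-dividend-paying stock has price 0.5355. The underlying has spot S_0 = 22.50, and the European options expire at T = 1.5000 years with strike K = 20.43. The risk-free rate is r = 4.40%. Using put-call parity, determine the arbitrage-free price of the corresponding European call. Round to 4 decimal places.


Put-call parity: C - P = S_0 * exp(-qT) - K * exp(-rT).
S_0 * exp(-qT) = 22.5000 * 1.00000000 = 22.50000000
K * exp(-rT) = 20.4300 * 0.93613086 = 19.12515356
C = P + S*exp(-qT) - K*exp(-rT)
C = 0.5355 + 22.50000000 - 19.12515356 = 3.9103

Answer: Call price = 3.9103


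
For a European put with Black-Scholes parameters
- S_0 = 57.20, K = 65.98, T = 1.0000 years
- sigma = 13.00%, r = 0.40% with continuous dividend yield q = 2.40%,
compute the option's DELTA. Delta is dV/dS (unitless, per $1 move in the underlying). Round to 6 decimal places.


Answer: Delta = -0.861517

Derivation:
d1 = -1.1872905186; d2 = -1.3172905186
phi(d1) = 0.1971544355; exp(-qT) = 0.9762857098; exp(-rT) = 0.9960079893
N(-d1) = 0.8824434767
Delta = -exp(-qT) * N(-d1) = -0.9762857098 * 0.8824434767 = -0.861517


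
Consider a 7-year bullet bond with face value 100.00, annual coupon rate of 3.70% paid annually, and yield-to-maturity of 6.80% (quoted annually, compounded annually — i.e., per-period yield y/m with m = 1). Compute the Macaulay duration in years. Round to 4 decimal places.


Coupon per period c = face * coupon_rate / m = 3.700000
Periods per year m = 1; per-period yield y/m = 0.068000
Number of cashflows N = 7
Cashflows (t years, CF_t, discount factor 1/(1+y/m)^(m*t), PV):
  t = 1.0000: CF_t = 3.700000, DF = 0.936330, PV = 3.464419
  t = 2.0000: CF_t = 3.700000, DF = 0.876713, PV = 3.243838
  t = 3.0000: CF_t = 3.700000, DF = 0.820892, PV = 3.037302
  t = 4.0000: CF_t = 3.700000, DF = 0.768626, PV = 2.843916
  t = 5.0000: CF_t = 3.700000, DF = 0.719687, PV = 2.662842
  t = 6.0000: CF_t = 3.700000, DF = 0.673864, PV = 2.493298
  t = 7.0000: CF_t = 103.700000, DF = 0.630959, PV = 65.430462
Price P = sum_t PV_t = 83.176078
Macaulay numerator sum_t t * PV_t:
  t * PV_t at t = 1.0000: 3.464419
  t * PV_t at t = 2.0000: 6.487677
  t * PV_t at t = 3.0000: 9.111906
  t * PV_t at t = 4.0000: 11.375663
  t * PV_t at t = 5.0000: 13.314212
  t * PV_t at t = 6.0000: 14.959789
  t * PV_t at t = 7.0000: 458.013235
Macaulay duration D = (sum_t t * PV_t) / P = 516.726900 / 83.176078 = 6.212446

Answer: Macaulay duration = 6.2124 years


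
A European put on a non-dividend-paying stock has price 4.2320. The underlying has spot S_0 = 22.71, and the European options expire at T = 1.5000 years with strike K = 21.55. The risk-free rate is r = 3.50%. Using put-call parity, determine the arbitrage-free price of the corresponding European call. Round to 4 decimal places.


Put-call parity: C - P = S_0 * exp(-qT) - K * exp(-rT).
S_0 * exp(-qT) = 22.7100 * 1.00000000 = 22.71000000
K * exp(-rT) = 21.5500 * 0.94885432 = 20.44781062
C = P + S*exp(-qT) - K*exp(-rT)
C = 4.2320 + 22.71000000 - 20.44781062 = 6.4942

Answer: Call price = 6.4942


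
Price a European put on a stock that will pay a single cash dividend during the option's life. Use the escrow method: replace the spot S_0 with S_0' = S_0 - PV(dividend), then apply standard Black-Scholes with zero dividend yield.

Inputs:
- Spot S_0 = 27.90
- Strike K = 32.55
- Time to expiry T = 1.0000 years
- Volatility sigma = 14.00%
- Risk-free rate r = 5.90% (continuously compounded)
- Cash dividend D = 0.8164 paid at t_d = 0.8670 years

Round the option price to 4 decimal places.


Answer: Price = 3.9801

Derivation:
PV(D) = D * exp(-r * t_d) = 0.8164 * 0.95013329 = 0.77568882
S_0' = S_0 - PV(D) = 27.9000 - 0.77568882 = 27.12431118
d1 = (ln(S_0'/K) + (r + sigma^2/2)*T) / (sigma*sqrt(T)) = -0.81104965
d2 = d1 - sigma*sqrt(T) = -0.95104965
exp(-rT) = 0.94270677
N(-d1) = 0.79133142; N(-d2) = 0.82921041
P = K * exp(-rT) * N(-d2) - S_0' * N(-d1) = 32.5500 * 0.94270677 * 0.82921041 - 27.12431118 * 0.79133142 = 3.9801


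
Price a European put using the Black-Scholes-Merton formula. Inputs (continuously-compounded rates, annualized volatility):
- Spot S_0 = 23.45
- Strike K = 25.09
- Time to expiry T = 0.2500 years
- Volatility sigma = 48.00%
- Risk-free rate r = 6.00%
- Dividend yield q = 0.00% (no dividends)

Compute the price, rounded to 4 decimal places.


Answer: Price = 2.9883

Derivation:
d1 = (ln(S/K) + (r - q + 0.5*sigma^2) * T) / (sigma * sqrt(T)) = -0.09916194
d2 = d1 - sigma * sqrt(T) = -0.33916194
exp(-rT) = 0.98511194; exp(-qT) = 1.00000000
P = K * exp(-rT) * N(-d2) - S_0 * exp(-qT) * N(-d1)
N(-d1) = 0.53949515; N(-d2) = 0.63275613
P = 25.0900 * 0.98511194 * 0.63275613 - 23.4500 * 1.00000000 * 0.53949515 = 2.9883


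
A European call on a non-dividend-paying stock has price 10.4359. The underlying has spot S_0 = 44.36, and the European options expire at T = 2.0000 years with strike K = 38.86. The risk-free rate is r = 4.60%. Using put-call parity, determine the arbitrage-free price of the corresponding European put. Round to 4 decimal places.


Put-call parity: C - P = S_0 * exp(-qT) - K * exp(-rT).
S_0 * exp(-qT) = 44.3600 * 1.00000000 = 44.36000000
K * exp(-rT) = 38.8600 * 0.91210515 = 35.44440611
P = C - S*exp(-qT) + K*exp(-rT)
P = 10.4359 - 44.36000000 + 35.44440611 = 1.5203

Answer: Put price = 1.5203


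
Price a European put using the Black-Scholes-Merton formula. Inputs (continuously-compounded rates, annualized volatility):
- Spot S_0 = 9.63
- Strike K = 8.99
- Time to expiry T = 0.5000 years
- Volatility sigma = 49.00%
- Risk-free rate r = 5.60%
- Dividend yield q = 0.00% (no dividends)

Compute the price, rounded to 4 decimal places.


Answer: Price = 0.8677

Derivation:
d1 = (ln(S/K) + (r - q + 0.5*sigma^2) * T) / (sigma * sqrt(T)) = 0.45253500
d2 = d1 - sigma * sqrt(T) = 0.10605268
exp(-rT) = 0.97238837; exp(-qT) = 1.00000000
P = K * exp(-rT) * N(-d2) - S_0 * exp(-qT) * N(-d1)
N(-d1) = 0.32544181; N(-d2) = 0.45777028
P = 8.9900 * 0.97238837 * 0.45777028 - 9.6300 * 1.00000000 * 0.32544181 = 0.8677


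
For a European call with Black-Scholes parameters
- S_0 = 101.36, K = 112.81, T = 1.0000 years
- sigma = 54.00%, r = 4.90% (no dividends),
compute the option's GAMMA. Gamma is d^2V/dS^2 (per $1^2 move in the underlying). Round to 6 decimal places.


Answer: Gamma = 0.007193

Derivation:
d1 = 0.1625436081; d2 = -0.3774563919
phi(d1) = 0.3937068251; exp(-qT) = 1.0000000000; exp(-rT) = 0.9521811297
Gamma = exp(-qT) * phi(d1) / (S * sigma * sqrt(T)) = 1.0000000000 * 0.3937068251 / (101.3600 * 0.5400 * 1.0000000000) = 0.007193


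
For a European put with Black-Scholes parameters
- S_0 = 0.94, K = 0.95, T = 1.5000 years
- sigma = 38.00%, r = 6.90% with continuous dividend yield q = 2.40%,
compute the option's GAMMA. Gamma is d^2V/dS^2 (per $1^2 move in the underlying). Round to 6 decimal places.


Answer: Gamma = 0.825948

Derivation:
d1 = 0.3549995864; d2 = -0.1104034647
phi(d1) = 0.3745796233; exp(-qT) = 0.9646402935; exp(-rT) = 0.9016760227
Gamma = exp(-qT) * phi(d1) / (S * sigma * sqrt(T)) = 0.9646402935 * 0.3745796233 / (0.9400 * 0.3800 * 1.2247448714) = 0.825948


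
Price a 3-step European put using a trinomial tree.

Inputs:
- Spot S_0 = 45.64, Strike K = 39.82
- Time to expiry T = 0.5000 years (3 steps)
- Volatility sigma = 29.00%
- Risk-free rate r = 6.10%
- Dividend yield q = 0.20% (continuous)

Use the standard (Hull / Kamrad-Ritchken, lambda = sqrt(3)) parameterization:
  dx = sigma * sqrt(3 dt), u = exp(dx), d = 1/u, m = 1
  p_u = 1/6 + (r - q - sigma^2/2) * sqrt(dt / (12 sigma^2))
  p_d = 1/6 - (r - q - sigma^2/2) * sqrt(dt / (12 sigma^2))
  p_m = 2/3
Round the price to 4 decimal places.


dt = T/N = 0.166667; dx = sigma*sqrt(3*dt) = 0.205061
u = exp(dx) = 1.227600; d = 1/u = 0.814598
p_u = 0.173555, p_m = 0.666667, p_d = 0.159778
Discount per step: exp(-r*dt) = 0.989885
Stock lattice S(k, j) with j the centered position index:
  k=0: S(0,+0) = 45.6400
  k=1: S(1,-1) = 37.1782; S(1,+0) = 45.6400; S(1,+1) = 56.0277
  k=2: S(2,-2) = 30.2853; S(2,-1) = 37.1782; S(2,+0) = 45.6400; S(2,+1) = 56.0277; S(2,+2) = 68.7795
  k=3: S(3,-3) = 24.6703; S(3,-2) = 30.2853; S(3,-1) = 37.1782; S(3,+0) = 45.6400; S(3,+1) = 56.0277; S(3,+2) = 68.7795; S(3,+3) = 84.4338
Terminal payoffs V(N, j) = max(K - S_T, 0):
  V(3,-3) = 15.149662; V(3,-2) = 9.534696; V(3,-1) = 2.641763; V(3,+0) = 0.000000; V(3,+1) = 0.000000; V(3,+2) = 0.000000; V(3,+3) = 0.000000
Backward induction: V(k, j) = exp(-r*dt) * [p_u * V(k+1, j+1) + p_m * V(k+1, j) + p_d * V(k+1, j-1)]
  V(2,-2) = exp(-r*dt) * [p_u*2.641763 + p_m*9.534696 + p_d*15.149662] = 9.142125
  V(2,-1) = exp(-r*dt) * [p_u*0.000000 + p_m*2.641763 + p_d*9.534696] = 3.251390
  V(2,+0) = exp(-r*dt) * [p_u*0.000000 + p_m*0.000000 + p_d*2.641763] = 0.417827
  V(2,+1) = exp(-r*dt) * [p_u*0.000000 + p_m*0.000000 + p_d*0.000000] = 0.000000
  V(2,+2) = exp(-r*dt) * [p_u*0.000000 + p_m*0.000000 + p_d*0.000000] = 0.000000
  V(1,-1) = exp(-r*dt) * [p_u*0.417827 + p_m*3.251390 + p_d*9.142125] = 3.663390
  V(1,+0) = exp(-r*dt) * [p_u*0.000000 + p_m*0.417827 + p_d*3.251390] = 0.789981
  V(1,+1) = exp(-r*dt) * [p_u*0.000000 + p_m*0.000000 + p_d*0.417827] = 0.066085
  V(0,+0) = exp(-r*dt) * [p_u*0.066085 + p_m*0.789981 + p_d*3.663390] = 1.112090

Answer: Price = V(0,0) = 1.1121


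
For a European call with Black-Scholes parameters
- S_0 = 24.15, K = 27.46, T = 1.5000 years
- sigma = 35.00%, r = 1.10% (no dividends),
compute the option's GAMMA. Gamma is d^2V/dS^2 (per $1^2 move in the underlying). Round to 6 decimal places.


d1 = -0.0468226269; d2 = -0.4754833319
phi(d1) = 0.3985052078; exp(-qT) = 1.0000000000; exp(-rT) = 0.9836353794
Gamma = exp(-qT) * phi(d1) / (S * sigma * sqrt(T)) = 1.0000000000 * 0.3985052078 / (24.1500 * 0.3500 * 1.2247448714) = 0.038495

Answer: Gamma = 0.038495


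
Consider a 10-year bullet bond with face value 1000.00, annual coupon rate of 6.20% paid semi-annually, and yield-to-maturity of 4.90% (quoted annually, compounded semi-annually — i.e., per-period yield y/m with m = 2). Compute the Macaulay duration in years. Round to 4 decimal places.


Coupon per period c = face * coupon_rate / m = 31.000000
Periods per year m = 2; per-period yield y/m = 0.024500
Number of cashflows N = 20
Cashflows (t years, CF_t, discount factor 1/(1+y/m)^(m*t), PV):
  t = 0.5000: CF_t = 31.000000, DF = 0.976086, PV = 30.258663
  t = 1.0000: CF_t = 31.000000, DF = 0.952744, PV = 29.535054
  t = 1.5000: CF_t = 31.000000, DF = 0.929960, PV = 28.828750
  t = 2.0000: CF_t = 31.000000, DF = 0.907721, PV = 28.139336
  t = 2.5000: CF_t = 31.000000, DF = 0.886013, PV = 27.466409
  t = 3.0000: CF_t = 31.000000, DF = 0.864825, PV = 26.809574
  t = 3.5000: CF_t = 31.000000, DF = 0.844143, PV = 26.168447
  t = 4.0000: CF_t = 31.000000, DF = 0.823957, PV = 25.542652
  t = 4.5000: CF_t = 31.000000, DF = 0.804252, PV = 24.931823
  t = 5.0000: CF_t = 31.000000, DF = 0.785019, PV = 24.335600
  t = 5.5000: CF_t = 31.000000, DF = 0.766246, PV = 23.753636
  t = 6.0000: CF_t = 31.000000, DF = 0.747922, PV = 23.185589
  t = 6.5000: CF_t = 31.000000, DF = 0.730036, PV = 22.631127
  t = 7.0000: CF_t = 31.000000, DF = 0.712578, PV = 22.089924
  t = 7.5000: CF_t = 31.000000, DF = 0.695538, PV = 21.561663
  t = 8.0000: CF_t = 31.000000, DF = 0.678904, PV = 21.046035
  t = 8.5000: CF_t = 31.000000, DF = 0.662669, PV = 20.542738
  t = 9.0000: CF_t = 31.000000, DF = 0.646822, PV = 20.051477
  t = 9.5000: CF_t = 31.000000, DF = 0.631354, PV = 19.571964
  t = 10.0000: CF_t = 1031.000000, DF = 0.616255, PV = 635.359328
Price P = sum_t PV_t = 1101.809789
Macaulay numerator sum_t t * PV_t:
  t * PV_t at t = 0.5000: 15.129331
  t * PV_t at t = 1.0000: 29.535054
  t * PV_t at t = 1.5000: 43.243124
  t * PV_t at t = 2.0000: 56.278672
  t * PV_t at t = 2.5000: 68.666022
  t * PV_t at t = 3.0000: 80.428723
  t * PV_t at t = 3.5000: 91.589566
  t * PV_t at t = 4.0000: 102.170609
  t * PV_t at t = 4.5000: 112.193202
  t * PV_t at t = 5.0000: 121.678002
  t * PV_t at t = 5.5000: 130.645000
  t * PV_t at t = 6.0000: 139.113537
  t * PV_t at t = 6.5000: 147.102324
  t * PV_t at t = 7.0000: 154.629466
  t * PV_t at t = 7.5000: 161.712472
  t * PV_t at t = 8.0000: 168.368281
  t * PV_t at t = 8.5000: 174.613273
  t * PV_t at t = 9.0000: 180.463291
  t * PV_t at t = 9.5000: 185.933655
  t * PV_t at t = 10.0000: 6353.593282
Macaulay duration D = (sum_t t * PV_t) / P = 8517.086887 / 1101.809789 = 7.730088

Answer: Macaulay duration = 7.7301 years


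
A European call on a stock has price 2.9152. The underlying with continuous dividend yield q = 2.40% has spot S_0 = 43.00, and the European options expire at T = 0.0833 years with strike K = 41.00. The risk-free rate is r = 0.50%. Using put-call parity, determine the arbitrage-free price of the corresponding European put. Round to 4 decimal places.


Answer: Put price = 0.9840

Derivation:
Put-call parity: C - P = S_0 * exp(-qT) - K * exp(-rT).
S_0 * exp(-qT) = 43.0000 * 0.99800280 = 42.91412027
K * exp(-rT) = 41.0000 * 0.99958359 = 40.98292706
P = C - S*exp(-qT) + K*exp(-rT)
P = 2.9152 - 42.91412027 + 40.98292706 = 0.9840


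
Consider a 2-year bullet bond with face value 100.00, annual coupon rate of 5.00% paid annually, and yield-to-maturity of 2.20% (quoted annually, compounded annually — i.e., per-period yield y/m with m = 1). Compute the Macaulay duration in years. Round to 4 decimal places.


Coupon per period c = face * coupon_rate / m = 5.000000
Periods per year m = 1; per-period yield y/m = 0.022000
Number of cashflows N = 2
Cashflows (t years, CF_t, discount factor 1/(1+y/m)^(m*t), PV):
  t = 1.0000: CF_t = 5.000000, DF = 0.978474, PV = 4.892368
  t = 2.0000: CF_t = 105.000000, DF = 0.957411, PV = 100.528108
Price P = sum_t PV_t = 105.420476
Macaulay numerator sum_t t * PV_t:
  t * PV_t at t = 1.0000: 4.892368
  t * PV_t at t = 2.0000: 201.056215
Macaulay duration D = (sum_t t * PV_t) / P = 205.948583 / 105.420476 = 1.953592

Answer: Macaulay duration = 1.9536 years


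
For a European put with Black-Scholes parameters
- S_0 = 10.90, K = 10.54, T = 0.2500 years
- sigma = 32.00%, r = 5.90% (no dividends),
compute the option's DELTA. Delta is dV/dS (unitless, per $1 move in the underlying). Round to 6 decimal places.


Answer: Delta = -0.351195

Derivation:
d1 = 0.3820952883; d2 = 0.2220952883
phi(d1) = 0.3708576666; exp(-qT) = 1.0000000000; exp(-rT) = 0.9853582484
N(-d1) = 0.3511953433
Delta = -exp(-qT) * N(-d1) = -1.0000000000 * 0.3511953433 = -0.351195


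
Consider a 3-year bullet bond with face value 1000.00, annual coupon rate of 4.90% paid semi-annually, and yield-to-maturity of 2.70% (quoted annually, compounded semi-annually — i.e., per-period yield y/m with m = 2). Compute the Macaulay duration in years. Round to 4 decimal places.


Answer: Macaulay duration = 2.8324 years

Derivation:
Coupon per period c = face * coupon_rate / m = 24.500000
Periods per year m = 2; per-period yield y/m = 0.013500
Number of cashflows N = 6
Cashflows (t years, CF_t, discount factor 1/(1+y/m)^(m*t), PV):
  t = 0.5000: CF_t = 24.500000, DF = 0.986680, PV = 24.173656
  t = 1.0000: CF_t = 24.500000, DF = 0.973537, PV = 23.851658
  t = 1.5000: CF_t = 24.500000, DF = 0.960569, PV = 23.533950
  t = 2.0000: CF_t = 24.500000, DF = 0.947774, PV = 23.220474
  t = 2.5000: CF_t = 24.500000, DF = 0.935150, PV = 22.911173
  t = 3.0000: CF_t = 1024.500000, DF = 0.922694, PV = 945.299536
Price P = sum_t PV_t = 1062.990446
Macaulay numerator sum_t t * PV_t:
  t * PV_t at t = 0.5000: 12.086828
  t * PV_t at t = 1.0000: 23.851658
  t * PV_t at t = 1.5000: 35.300925
  t * PV_t at t = 2.0000: 46.440947
  t * PV_t at t = 2.5000: 57.277932
  t * PV_t at t = 3.0000: 2835.898607
Macaulay duration D = (sum_t t * PV_t) / P = 3010.856897 / 1062.990446 = 2.832440
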